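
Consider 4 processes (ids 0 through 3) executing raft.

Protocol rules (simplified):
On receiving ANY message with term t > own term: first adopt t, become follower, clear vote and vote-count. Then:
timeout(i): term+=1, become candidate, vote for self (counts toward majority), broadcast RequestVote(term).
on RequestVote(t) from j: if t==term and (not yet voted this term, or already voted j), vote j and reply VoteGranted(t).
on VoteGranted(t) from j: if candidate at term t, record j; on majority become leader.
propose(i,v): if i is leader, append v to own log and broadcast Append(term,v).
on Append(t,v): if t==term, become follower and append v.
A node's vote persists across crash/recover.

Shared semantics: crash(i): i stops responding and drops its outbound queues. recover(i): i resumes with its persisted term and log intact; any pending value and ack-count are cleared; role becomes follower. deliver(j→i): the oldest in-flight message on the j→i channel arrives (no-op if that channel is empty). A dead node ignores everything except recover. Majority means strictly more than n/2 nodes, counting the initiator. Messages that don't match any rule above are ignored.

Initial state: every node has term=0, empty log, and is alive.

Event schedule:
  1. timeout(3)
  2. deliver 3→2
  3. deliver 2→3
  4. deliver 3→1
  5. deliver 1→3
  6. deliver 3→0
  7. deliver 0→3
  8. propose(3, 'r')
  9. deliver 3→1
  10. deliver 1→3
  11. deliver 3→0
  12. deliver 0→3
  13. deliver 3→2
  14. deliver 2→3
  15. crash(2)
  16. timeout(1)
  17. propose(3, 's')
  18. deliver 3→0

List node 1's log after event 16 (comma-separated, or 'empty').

e1 timeout(3): 3[cand,t=1,-]
e2 deliver 3→2: 2[foll,t=1,-]
e3 deliver 2→3: ·
e4 deliver 3→1: 1[foll,t=1,-]
e5 deliver 1→3: 3[lead,t=1,-]
e6 deliver 3→0: 0[foll,t=1,-]
e7 deliver 0→3: ·
e8 propose(3,'r'): 3[lead,t=1,r]
e9 deliver 3→1: 1[foll,t=1,r]
e10 deliver 1→3: ·
e11 deliver 3→0: 0[foll,t=1,r]
e12 deliver 0→3: ·
e13 deliver 3→2: 2[foll,t=1,r]
e14 deliver 2→3: ·
e15 crash(2): 2[✗foll,t=1,r]
e16 timeout(1): 1[cand,t=2,r]

r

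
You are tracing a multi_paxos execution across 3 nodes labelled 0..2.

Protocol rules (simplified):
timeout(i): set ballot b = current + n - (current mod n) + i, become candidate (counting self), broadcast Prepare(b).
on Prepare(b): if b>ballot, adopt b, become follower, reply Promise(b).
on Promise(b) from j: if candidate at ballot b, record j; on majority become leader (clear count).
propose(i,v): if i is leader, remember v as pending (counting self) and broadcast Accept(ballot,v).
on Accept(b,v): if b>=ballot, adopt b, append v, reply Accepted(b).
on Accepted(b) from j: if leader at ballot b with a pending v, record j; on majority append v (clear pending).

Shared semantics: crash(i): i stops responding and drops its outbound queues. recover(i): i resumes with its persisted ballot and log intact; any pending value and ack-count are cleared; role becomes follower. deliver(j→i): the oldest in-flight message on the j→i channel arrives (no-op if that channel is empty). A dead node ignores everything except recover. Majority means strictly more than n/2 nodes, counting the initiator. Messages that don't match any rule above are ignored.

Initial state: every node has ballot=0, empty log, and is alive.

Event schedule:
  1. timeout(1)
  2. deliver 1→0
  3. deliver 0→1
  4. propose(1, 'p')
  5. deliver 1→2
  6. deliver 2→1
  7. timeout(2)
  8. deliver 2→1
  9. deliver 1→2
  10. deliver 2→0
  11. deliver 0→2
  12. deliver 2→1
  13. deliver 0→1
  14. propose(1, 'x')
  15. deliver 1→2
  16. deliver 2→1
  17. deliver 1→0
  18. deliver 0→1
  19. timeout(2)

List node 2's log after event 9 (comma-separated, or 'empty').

[1] timeout(1) → N1(cand b4 [-])
[2] deliver 1→0 → N0(foll b4 [-])
[3] deliver 0→1 → N1(lead b4 [-])
[4] propose(1,'p') → ∅
[5] deliver 1→2 → N2(foll b4 [-])
[6] deliver 2→1 → ∅
[7] timeout(2) → N2(cand b8 [-])
[8] deliver 2→1 → N1(foll b8 [-])
[9] deliver 1→2 → ∅

empty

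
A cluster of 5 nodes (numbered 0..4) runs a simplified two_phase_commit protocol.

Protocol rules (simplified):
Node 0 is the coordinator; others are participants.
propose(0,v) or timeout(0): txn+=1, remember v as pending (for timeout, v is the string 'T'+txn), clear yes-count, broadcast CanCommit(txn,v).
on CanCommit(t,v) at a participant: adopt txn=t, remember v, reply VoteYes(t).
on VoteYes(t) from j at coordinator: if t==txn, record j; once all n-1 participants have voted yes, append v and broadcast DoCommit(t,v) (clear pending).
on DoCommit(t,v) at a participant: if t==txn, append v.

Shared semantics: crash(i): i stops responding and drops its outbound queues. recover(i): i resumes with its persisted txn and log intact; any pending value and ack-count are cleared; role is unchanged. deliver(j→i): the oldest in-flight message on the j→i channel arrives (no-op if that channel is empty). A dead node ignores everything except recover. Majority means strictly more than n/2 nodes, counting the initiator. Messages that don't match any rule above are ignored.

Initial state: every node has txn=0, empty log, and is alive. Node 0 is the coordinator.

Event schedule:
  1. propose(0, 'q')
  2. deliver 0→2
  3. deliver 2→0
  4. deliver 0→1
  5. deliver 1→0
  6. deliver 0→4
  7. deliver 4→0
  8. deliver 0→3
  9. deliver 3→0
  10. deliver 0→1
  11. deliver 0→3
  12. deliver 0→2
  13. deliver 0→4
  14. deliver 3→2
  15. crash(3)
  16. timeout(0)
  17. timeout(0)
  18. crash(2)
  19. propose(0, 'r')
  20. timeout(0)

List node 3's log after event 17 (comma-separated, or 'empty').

1. propose(0,'q'):  <0:coor t1 ->
2. deliver 0→2:  <2:part t1 ->
3. deliver 2→0:  nop
4. deliver 0→1:  <1:part t1 ->
5. deliver 1→0:  nop
6. deliver 0→4:  <4:part t1 ->
7. deliver 4→0:  nop
8. deliver 0→3:  <3:part t1 ->
9. deliver 3→0:  <0:coor t1 q>
10. deliver 0→1:  <1:part t1 q>
11. deliver 0→3:  <3:part t1 q>
12. deliver 0→2:  <2:part t1 q>
13. deliver 0→4:  <4:part t1 q>
14. deliver 3→2:  nop
15. crash(3):  <3:✗part t1 q>
16. timeout(0):  <0:coor t2 q>
17. timeout(0):  <0:coor t3 q>

q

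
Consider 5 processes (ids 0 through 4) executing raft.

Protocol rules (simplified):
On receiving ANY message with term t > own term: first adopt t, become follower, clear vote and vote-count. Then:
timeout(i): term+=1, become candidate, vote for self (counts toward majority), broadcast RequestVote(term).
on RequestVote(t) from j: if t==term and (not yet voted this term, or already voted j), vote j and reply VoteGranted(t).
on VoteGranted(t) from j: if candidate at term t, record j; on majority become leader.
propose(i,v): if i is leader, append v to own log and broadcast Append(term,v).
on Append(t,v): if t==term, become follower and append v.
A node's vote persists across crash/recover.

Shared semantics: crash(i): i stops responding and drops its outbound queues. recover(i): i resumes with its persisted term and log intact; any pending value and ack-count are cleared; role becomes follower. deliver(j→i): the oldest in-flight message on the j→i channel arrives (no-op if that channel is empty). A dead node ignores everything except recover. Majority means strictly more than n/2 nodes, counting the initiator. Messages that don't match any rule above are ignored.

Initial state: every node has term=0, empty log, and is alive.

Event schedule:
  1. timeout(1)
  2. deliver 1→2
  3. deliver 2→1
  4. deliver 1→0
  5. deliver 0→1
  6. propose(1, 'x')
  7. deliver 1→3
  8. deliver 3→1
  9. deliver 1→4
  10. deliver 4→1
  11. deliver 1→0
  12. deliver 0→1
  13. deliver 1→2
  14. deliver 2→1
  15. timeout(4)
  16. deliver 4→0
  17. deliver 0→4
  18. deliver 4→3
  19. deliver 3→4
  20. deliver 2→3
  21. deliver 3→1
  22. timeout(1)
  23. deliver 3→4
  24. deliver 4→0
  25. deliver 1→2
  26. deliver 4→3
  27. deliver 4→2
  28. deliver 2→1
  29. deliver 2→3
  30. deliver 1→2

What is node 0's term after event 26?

step 1 timeout(1): 1={cand,t=1,log=-}
step 2 deliver 1→2: 2={foll,t=1,log=-}
step 3 deliver 2→1: —
step 4 deliver 1→0: 0={foll,t=1,log=-}
step 5 deliver 0→1: 1={lead,t=1,log=-}
step 6 propose(1,'x'): 1={lead,t=1,log=x}
step 7 deliver 1→3: 3={foll,t=1,log=-}
step 8 deliver 3→1: —
step 9 deliver 1→4: 4={foll,t=1,log=-}
step 10 deliver 4→1: —
step 11 deliver 1→0: 0={foll,t=1,log=x}
step 12 deliver 0→1: —
step 13 deliver 1→2: 2={foll,t=1,log=x}
step 14 deliver 2→1: —
step 15 timeout(4): 4={cand,t=2,log=-}
step 16 deliver 4→0: 0={foll,t=2,log=x}
step 17 deliver 0→4: —
step 18 deliver 4→3: 3={foll,t=2,log=-}
step 19 deliver 3→4: 4={lead,t=2,log=-}
step 20 deliver 2→3: —
step 21 deliver 3→1: —
step 22 timeout(1): 1={cand,t=2,log=x}
step 23 deliver 3→4: —
step 24 deliver 4→0: —
step 25 deliver 1→2: 2={foll,t=2,log=x}
step 26 deliver 4→3: —

2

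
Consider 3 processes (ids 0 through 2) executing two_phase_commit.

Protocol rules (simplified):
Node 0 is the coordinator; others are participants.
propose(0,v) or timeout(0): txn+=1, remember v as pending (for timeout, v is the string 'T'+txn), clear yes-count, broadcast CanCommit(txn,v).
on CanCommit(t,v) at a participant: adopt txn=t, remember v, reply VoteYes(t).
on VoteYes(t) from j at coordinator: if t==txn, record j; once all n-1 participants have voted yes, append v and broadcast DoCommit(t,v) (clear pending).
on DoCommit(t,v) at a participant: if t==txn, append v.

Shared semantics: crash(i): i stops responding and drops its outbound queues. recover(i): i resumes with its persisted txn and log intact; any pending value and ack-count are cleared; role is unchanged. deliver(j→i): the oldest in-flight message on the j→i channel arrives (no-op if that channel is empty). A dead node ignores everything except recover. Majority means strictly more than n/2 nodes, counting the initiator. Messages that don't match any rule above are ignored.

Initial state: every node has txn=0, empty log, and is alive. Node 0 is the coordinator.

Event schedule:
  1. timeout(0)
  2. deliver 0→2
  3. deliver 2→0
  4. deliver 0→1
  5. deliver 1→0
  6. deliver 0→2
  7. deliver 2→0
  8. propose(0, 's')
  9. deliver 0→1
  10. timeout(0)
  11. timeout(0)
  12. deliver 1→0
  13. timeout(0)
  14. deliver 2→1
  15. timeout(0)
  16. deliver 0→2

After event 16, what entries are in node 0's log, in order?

1. timeout(0):  <0:coor t1 ->
2. deliver 0→2:  <2:part t1 ->
3. deliver 2→0:  nop
4. deliver 0→1:  <1:part t1 ->
5. deliver 1→0:  <0:coor t1 T1>
6. deliver 0→2:  <2:part t1 T1>
7. deliver 2→0:  nop
8. propose(0,'s'):  <0:coor t2 T1>
9. deliver 0→1:  <1:part t1 T1>
10. timeout(0):  <0:coor t3 T1>
11. timeout(0):  <0:coor t4 T1>
12. deliver 1→0:  nop
13. timeout(0):  <0:coor t5 T1>
14. deliver 2→1:  nop
15. timeout(0):  <0:coor t6 T1>
16. deliver 0→2:  <2:part t2 T1>

T1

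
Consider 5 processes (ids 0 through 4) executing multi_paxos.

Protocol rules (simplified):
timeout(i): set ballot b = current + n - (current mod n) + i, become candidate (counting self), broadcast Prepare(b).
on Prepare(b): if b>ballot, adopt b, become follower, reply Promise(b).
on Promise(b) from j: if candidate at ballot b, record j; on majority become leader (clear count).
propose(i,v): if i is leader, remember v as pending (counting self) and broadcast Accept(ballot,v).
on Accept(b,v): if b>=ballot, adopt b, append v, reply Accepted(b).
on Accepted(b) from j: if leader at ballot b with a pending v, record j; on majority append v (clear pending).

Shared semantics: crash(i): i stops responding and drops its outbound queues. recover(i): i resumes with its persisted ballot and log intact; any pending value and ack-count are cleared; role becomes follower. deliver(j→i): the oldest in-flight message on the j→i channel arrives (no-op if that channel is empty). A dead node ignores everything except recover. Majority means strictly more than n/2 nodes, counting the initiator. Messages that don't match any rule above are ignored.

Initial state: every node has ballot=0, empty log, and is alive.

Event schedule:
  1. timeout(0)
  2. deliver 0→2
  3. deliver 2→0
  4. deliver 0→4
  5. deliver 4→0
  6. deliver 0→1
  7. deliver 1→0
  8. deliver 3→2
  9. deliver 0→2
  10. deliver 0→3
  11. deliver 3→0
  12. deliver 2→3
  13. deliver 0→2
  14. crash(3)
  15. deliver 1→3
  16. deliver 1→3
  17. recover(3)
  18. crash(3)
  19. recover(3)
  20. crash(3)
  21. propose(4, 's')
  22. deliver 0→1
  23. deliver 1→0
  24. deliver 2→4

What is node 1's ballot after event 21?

step 1 timeout(0): 0={cand,b=5,log=-}
step 2 deliver 0→2: 2={foll,b=5,log=-}
step 3 deliver 2→0: —
step 4 deliver 0→4: 4={foll,b=5,log=-}
step 5 deliver 4→0: 0={lead,b=5,log=-}
step 6 deliver 0→1: 1={foll,b=5,log=-}
step 7 deliver 1→0: —
step 8 deliver 3→2: —
step 9 deliver 0→2: —
step 10 deliver 0→3: 3={foll,b=5,log=-}
step 11 deliver 3→0: —
step 12 deliver 2→3: —
step 13 deliver 0→2: —
step 14 crash(3): 3={✗foll,b=5,log=-}
step 15 deliver 1→3: —
step 16 deliver 1→3: —
step 17 recover(3): 3={foll,b=5,log=-}
step 18 crash(3): 3={✗foll,b=5,log=-}
step 19 recover(3): 3={foll,b=5,log=-}
step 20 crash(3): 3={✗foll,b=5,log=-}
step 21 propose(4,'s'): —

5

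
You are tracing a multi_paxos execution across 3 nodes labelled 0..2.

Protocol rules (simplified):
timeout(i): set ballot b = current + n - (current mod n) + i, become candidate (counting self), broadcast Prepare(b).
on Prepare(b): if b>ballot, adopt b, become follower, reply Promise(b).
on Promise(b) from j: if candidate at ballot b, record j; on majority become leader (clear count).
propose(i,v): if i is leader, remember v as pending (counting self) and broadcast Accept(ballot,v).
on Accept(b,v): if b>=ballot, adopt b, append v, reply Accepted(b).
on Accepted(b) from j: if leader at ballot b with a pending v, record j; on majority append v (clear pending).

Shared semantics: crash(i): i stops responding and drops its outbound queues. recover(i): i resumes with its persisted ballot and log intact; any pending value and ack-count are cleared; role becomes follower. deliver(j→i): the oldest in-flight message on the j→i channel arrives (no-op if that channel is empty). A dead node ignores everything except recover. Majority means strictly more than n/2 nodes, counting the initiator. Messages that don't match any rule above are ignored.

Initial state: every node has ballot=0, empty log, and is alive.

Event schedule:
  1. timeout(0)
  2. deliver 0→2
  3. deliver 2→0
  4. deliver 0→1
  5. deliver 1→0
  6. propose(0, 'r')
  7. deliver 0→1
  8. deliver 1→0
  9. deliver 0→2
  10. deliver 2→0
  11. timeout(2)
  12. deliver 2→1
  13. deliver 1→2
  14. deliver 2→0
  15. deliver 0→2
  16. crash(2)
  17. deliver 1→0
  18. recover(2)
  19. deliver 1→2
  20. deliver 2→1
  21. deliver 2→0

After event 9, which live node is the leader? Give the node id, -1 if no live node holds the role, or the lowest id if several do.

0

step 1 timeout(0): 0={cand,b=3,log=-}
step 2 deliver 0→2: 2={foll,b=3,log=-}
step 3 deliver 2→0: 0={lead,b=3,log=-}
step 4 deliver 0→1: 1={foll,b=3,log=-}
step 5 deliver 1→0: —
step 6 propose(0,'r'): —
step 7 deliver 0→1: 1={foll,b=3,log=r}
step 8 deliver 1→0: 0={lead,b=3,log=r}
step 9 deliver 0→2: 2={foll,b=3,log=r}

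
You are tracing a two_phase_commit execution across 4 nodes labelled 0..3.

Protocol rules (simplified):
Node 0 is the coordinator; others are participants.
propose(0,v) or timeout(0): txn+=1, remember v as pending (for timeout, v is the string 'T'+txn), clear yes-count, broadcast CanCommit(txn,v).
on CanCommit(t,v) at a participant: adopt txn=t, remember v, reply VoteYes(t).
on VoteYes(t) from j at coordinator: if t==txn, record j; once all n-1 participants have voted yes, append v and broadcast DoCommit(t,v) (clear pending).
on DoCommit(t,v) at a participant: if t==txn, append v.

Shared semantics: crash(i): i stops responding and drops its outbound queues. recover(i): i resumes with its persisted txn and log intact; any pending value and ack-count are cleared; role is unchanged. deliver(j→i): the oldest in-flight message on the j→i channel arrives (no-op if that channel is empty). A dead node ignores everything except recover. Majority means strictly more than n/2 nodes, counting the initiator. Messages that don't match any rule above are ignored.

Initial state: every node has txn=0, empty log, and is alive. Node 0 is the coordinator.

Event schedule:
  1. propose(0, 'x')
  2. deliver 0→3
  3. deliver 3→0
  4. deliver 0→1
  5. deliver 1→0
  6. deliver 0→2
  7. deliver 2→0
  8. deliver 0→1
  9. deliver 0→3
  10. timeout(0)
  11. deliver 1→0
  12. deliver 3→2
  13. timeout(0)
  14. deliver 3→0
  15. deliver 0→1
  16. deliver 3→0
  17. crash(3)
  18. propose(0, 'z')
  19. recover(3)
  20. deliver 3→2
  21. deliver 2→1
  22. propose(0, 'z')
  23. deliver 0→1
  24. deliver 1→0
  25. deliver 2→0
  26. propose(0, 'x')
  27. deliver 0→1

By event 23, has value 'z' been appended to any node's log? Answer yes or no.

no

[1] propose(0,'x') → N0(coor t1 [-])
[2] deliver 0→3 → N3(part t1 [-])
[3] deliver 3→0 → ∅
[4] deliver 0→1 → N1(part t1 [-])
[5] deliver 1→0 → ∅
[6] deliver 0→2 → N2(part t1 [-])
[7] deliver 2→0 → N0(coor t1 [x])
[8] deliver 0→1 → N1(part t1 [x])
[9] deliver 0→3 → N3(part t1 [x])
[10] timeout(0) → N0(coor t2 [x])
[11] deliver 1→0 → ∅
[12] deliver 3→2 → ∅
[13] timeout(0) → N0(coor t3 [x])
[14] deliver 3→0 → ∅
[15] deliver 0→1 → N1(part t2 [x])
[16] deliver 3→0 → ∅
[17] crash(3) → N3(✗part t1 [x])
[18] propose(0,'z') → N0(coor t4 [x])
[19] recover(3) → N3(part t1 [x])
[20] deliver 3→2 → ∅
[21] deliver 2→1 → ∅
[22] propose(0,'z') → N0(coor t5 [x])
[23] deliver 0→1 → N1(part t3 [x])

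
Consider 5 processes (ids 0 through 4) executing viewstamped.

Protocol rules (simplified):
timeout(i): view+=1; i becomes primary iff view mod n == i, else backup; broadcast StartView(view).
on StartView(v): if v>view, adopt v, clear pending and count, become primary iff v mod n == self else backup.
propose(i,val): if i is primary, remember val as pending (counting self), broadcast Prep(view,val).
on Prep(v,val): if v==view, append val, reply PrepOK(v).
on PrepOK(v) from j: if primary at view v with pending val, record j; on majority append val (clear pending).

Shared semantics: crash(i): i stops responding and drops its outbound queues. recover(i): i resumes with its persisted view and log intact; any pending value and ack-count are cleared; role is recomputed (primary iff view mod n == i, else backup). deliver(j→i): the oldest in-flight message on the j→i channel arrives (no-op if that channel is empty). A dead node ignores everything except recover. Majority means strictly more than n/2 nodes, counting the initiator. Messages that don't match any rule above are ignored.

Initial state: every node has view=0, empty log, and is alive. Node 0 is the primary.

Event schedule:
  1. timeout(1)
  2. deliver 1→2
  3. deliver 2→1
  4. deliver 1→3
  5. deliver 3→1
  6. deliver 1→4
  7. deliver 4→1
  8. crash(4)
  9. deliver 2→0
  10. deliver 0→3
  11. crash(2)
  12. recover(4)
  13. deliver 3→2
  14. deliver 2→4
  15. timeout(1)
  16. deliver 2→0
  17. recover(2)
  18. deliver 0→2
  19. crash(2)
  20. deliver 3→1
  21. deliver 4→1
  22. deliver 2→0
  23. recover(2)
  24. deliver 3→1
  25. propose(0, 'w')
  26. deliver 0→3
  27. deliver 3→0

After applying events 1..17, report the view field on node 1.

after 1 — timeout(1): n1:prim/v1/[-]
after 2 — deliver 1→2: n2:back/v1/[-]
after 3 — deliver 2→1: ·
after 4 — deliver 1→3: n3:back/v1/[-]
after 5 — deliver 3→1: ·
after 6 — deliver 1→4: n4:back/v1/[-]
after 7 — deliver 4→1: ·
after 8 — crash(4): n4:✗back/v1/[-]
after 9 — deliver 2→0: ·
after 10 — deliver 0→3: ·
after 11 — crash(2): n2:✗back/v1/[-]
after 12 — recover(4): n4:back/v1/[-]
after 13 — deliver 3→2: ·
after 14 — deliver 2→4: ·
after 15 — timeout(1): n1:back/v2/[-]
after 16 — deliver 2→0: ·
after 17 — recover(2): n2:back/v1/[-]

2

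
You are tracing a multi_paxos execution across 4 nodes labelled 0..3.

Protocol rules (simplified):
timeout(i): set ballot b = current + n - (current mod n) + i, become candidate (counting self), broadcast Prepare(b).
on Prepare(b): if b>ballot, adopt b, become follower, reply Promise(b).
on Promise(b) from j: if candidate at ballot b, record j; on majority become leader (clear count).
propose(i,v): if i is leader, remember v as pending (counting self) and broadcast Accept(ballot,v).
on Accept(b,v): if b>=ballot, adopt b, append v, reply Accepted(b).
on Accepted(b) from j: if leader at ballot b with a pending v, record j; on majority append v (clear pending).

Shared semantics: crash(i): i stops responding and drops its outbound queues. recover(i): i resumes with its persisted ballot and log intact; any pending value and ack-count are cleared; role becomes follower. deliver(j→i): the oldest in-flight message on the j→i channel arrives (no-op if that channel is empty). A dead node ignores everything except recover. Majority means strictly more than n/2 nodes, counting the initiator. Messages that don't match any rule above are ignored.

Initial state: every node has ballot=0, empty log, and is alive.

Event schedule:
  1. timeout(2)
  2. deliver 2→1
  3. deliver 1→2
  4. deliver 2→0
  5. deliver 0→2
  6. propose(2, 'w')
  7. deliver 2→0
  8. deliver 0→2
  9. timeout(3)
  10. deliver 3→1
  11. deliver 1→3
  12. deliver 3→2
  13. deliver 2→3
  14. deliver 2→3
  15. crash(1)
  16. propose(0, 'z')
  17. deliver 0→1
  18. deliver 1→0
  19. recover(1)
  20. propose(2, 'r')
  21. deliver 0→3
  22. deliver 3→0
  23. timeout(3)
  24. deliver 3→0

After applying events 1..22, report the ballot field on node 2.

[1] timeout(2) → N2(cand b6 [-])
[2] deliver 2→1 → N1(foll b6 [-])
[3] deliver 1→2 → ∅
[4] deliver 2→0 → N0(foll b6 [-])
[5] deliver 0→2 → N2(lead b6 [-])
[6] propose(2,'w') → ∅
[7] deliver 2→0 → N0(foll b6 [w])
[8] deliver 0→2 → ∅
[9] timeout(3) → N3(cand b7 [-])
[10] deliver 3→1 → N1(foll b7 [-])
[11] deliver 1→3 → ∅
[12] deliver 3→2 → N2(foll b7 [-])
[13] deliver 2→3 → ∅
[14] deliver 2→3 → ∅
[15] crash(1) → N1(✗foll b7 [-])
[16] propose(0,'z') → ∅
[17] deliver 0→1 → ∅
[18] deliver 1→0 → ∅
[19] recover(1) → N1(foll b7 [-])
[20] propose(2,'r') → ∅
[21] deliver 0→3 → ∅
[22] deliver 3→0 → N0(foll b7 [w])

7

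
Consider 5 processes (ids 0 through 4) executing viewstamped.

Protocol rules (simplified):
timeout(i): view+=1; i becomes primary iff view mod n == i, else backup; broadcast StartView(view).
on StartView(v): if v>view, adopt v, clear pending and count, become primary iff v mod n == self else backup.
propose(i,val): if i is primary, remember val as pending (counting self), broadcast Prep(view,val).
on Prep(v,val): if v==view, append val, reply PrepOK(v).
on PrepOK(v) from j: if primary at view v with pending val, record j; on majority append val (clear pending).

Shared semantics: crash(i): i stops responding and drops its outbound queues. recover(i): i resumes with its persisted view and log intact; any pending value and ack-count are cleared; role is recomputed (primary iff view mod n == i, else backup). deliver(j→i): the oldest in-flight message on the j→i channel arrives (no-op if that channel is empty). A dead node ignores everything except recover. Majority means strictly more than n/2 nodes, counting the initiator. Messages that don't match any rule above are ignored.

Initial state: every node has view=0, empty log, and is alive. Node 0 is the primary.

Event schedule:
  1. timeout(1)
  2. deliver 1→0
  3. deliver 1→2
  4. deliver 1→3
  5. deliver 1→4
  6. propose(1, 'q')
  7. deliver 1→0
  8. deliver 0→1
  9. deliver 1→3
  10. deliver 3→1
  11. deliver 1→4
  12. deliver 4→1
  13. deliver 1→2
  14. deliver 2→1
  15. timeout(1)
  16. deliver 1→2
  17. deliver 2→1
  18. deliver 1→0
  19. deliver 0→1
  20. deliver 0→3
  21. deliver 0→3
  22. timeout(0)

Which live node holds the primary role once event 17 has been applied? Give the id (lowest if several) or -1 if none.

[1] timeout(1) → N1(prim v1 [-])
[2] deliver 1→0 → N0(back v1 [-])
[3] deliver 1→2 → N2(back v1 [-])
[4] deliver 1→3 → N3(back v1 [-])
[5] deliver 1→4 → N4(back v1 [-])
[6] propose(1,'q') → ∅
[7] deliver 1→0 → N0(back v1 [q])
[8] deliver 0→1 → ∅
[9] deliver 1→3 → N3(back v1 [q])
[10] deliver 3→1 → N1(prim v1 [q])
[11] deliver 1→4 → N4(back v1 [q])
[12] deliver 4→1 → ∅
[13] deliver 1→2 → N2(back v1 [q])
[14] deliver 2→1 → ∅
[15] timeout(1) → N1(back v2 [q])
[16] deliver 1→2 → N2(prim v2 [q])
[17] deliver 2→1 → ∅

2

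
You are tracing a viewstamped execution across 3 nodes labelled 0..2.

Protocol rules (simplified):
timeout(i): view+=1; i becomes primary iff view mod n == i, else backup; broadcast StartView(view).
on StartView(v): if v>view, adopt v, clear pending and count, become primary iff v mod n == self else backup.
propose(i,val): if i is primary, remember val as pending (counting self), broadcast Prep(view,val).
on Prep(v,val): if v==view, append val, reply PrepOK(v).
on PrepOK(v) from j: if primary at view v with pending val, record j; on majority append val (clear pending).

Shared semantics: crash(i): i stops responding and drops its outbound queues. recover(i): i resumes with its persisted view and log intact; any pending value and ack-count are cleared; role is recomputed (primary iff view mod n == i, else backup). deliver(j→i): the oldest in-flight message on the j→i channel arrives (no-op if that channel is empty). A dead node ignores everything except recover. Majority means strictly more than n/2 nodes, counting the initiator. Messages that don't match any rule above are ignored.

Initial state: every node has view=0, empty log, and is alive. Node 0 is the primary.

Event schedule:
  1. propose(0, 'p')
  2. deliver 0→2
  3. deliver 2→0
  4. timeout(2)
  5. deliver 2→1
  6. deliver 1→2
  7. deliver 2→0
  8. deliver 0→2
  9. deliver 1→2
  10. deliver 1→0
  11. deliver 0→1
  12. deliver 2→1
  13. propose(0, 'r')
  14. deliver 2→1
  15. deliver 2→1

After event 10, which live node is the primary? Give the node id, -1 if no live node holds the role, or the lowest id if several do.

after 1 — propose(0,'p'): ·
after 2 — deliver 0→2: n2:back/v0/[p]
after 3 — deliver 2→0: n0:prim/v0/[p]
after 4 — timeout(2): n2:back/v1/[p]
after 5 — deliver 2→1: n1:prim/v1/[-]
after 6 — deliver 1→2: ·
after 7 — deliver 2→0: n0:back/v1/[p]
after 8 — deliver 0→2: ·
after 9 — deliver 1→2: ·
after 10 — deliver 1→0: ·

1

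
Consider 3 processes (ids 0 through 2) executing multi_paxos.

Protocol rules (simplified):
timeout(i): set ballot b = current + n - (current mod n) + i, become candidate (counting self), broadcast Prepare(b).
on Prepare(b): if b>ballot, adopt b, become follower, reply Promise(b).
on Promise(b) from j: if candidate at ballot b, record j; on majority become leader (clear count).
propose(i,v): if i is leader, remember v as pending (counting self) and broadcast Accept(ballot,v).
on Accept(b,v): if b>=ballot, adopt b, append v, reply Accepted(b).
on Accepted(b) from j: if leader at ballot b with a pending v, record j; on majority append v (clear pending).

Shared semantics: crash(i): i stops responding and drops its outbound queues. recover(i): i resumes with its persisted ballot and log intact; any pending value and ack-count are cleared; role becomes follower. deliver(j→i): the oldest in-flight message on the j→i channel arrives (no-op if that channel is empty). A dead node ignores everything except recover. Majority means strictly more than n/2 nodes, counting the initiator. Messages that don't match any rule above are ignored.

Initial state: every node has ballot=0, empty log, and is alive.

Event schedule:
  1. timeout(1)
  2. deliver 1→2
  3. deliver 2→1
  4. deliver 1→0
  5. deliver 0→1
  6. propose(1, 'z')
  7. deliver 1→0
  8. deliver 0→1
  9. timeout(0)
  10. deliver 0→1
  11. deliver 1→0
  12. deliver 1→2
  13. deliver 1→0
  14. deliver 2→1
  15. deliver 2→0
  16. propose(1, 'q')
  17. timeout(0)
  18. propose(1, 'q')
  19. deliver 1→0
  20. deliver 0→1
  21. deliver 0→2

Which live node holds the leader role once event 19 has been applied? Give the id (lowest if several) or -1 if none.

-1

1. timeout(1):  <1:cand b4 ->
2. deliver 1→2:  <2:foll b4 ->
3. deliver 2→1:  <1:lead b4 ->
4. deliver 1→0:  <0:foll b4 ->
5. deliver 0→1:  nop
6. propose(1,'z'):  nop
7. deliver 1→0:  <0:foll b4 z>
8. deliver 0→1:  <1:lead b4 z>
9. timeout(0):  <0:cand b6 z>
10. deliver 0→1:  <1:foll b6 z>
11. deliver 1→0:  <0:lead b6 z>
12. deliver 1→2:  <2:foll b4 z>
13. deliver 1→0:  nop
14. deliver 2→1:  nop
15. deliver 2→0:  nop
16. propose(1,'q'):  nop
17. timeout(0):  <0:cand b9 z>
18. propose(1,'q'):  nop
19. deliver 1→0:  nop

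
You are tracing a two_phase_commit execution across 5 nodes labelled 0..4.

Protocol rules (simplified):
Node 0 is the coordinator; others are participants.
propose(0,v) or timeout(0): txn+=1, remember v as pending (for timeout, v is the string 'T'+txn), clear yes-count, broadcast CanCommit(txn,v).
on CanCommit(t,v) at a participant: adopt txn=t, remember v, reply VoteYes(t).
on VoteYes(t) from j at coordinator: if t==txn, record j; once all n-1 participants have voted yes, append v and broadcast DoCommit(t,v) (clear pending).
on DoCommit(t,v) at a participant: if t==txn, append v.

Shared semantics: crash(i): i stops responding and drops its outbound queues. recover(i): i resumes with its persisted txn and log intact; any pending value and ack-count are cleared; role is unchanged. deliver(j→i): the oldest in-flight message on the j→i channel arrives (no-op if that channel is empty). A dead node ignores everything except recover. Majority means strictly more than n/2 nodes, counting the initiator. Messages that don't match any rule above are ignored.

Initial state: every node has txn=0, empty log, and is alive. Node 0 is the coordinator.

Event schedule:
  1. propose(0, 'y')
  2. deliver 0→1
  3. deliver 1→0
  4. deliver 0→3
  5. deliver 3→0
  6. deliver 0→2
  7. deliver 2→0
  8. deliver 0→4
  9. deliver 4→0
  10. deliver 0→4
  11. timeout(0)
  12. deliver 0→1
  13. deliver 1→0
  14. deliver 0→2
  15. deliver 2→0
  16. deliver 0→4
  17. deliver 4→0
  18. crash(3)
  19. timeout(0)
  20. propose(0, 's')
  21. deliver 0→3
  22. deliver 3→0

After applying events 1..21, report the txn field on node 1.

1

e1 propose(0,'y'): 0[coor,t=1,-]
e2 deliver 0→1: 1[part,t=1,-]
e3 deliver 1→0: ·
e4 deliver 0→3: 3[part,t=1,-]
e5 deliver 3→0: ·
e6 deliver 0→2: 2[part,t=1,-]
e7 deliver 2→0: ·
e8 deliver 0→4: 4[part,t=1,-]
e9 deliver 4→0: 0[coor,t=1,y]
e10 deliver 0→4: 4[part,t=1,y]
e11 timeout(0): 0[coor,t=2,y]
e12 deliver 0→1: 1[part,t=1,y]
e13 deliver 1→0: ·
e14 deliver 0→2: 2[part,t=1,y]
e15 deliver 2→0: ·
e16 deliver 0→4: 4[part,t=2,y]
e17 deliver 4→0: ·
e18 crash(3): 3[✗part,t=1,-]
e19 timeout(0): 0[coor,t=3,y]
e20 propose(0,'s'): 0[coor,t=4,y]
e21 deliver 0→3: ·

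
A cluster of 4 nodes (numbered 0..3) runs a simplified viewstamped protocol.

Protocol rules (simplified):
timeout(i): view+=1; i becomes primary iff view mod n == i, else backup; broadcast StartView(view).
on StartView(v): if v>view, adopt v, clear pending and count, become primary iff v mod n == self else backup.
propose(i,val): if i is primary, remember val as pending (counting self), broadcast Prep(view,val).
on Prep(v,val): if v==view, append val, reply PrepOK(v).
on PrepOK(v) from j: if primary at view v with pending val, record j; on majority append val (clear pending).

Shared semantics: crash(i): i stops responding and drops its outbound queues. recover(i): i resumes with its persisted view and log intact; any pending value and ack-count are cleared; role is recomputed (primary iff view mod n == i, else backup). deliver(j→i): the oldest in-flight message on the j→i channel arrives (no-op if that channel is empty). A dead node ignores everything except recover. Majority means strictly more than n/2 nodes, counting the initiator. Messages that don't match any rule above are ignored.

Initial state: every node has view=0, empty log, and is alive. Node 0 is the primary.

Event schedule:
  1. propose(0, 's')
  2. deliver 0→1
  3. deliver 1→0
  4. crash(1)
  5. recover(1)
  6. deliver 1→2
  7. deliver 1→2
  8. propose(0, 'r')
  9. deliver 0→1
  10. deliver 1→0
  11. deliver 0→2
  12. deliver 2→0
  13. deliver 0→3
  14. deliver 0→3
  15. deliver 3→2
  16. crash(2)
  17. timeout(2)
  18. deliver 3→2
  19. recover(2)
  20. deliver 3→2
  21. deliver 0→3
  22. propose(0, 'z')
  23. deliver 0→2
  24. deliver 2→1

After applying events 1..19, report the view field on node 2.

0

1. propose(0,'s'):  nop
2. deliver 0→1:  <1:back v0 s>
3. deliver 1→0:  nop
4. crash(1):  <1:✗back v0 s>
5. recover(1):  <1:back v0 s>
6. deliver 1→2:  nop
7. deliver 1→2:  nop
8. propose(0,'r'):  nop
9. deliver 0→1:  <1:back v0 s,r>
10. deliver 1→0:  nop
11. deliver 0→2:  <2:back v0 s>
12. deliver 2→0:  <0:prim v0 r>
13. deliver 0→3:  <3:back v0 s>
14. deliver 0→3:  <3:back v0 s,r>
15. deliver 3→2:  nop
16. crash(2):  <2:✗back v0 s>
17. timeout(2):  nop
18. deliver 3→2:  nop
19. recover(2):  <2:back v0 s>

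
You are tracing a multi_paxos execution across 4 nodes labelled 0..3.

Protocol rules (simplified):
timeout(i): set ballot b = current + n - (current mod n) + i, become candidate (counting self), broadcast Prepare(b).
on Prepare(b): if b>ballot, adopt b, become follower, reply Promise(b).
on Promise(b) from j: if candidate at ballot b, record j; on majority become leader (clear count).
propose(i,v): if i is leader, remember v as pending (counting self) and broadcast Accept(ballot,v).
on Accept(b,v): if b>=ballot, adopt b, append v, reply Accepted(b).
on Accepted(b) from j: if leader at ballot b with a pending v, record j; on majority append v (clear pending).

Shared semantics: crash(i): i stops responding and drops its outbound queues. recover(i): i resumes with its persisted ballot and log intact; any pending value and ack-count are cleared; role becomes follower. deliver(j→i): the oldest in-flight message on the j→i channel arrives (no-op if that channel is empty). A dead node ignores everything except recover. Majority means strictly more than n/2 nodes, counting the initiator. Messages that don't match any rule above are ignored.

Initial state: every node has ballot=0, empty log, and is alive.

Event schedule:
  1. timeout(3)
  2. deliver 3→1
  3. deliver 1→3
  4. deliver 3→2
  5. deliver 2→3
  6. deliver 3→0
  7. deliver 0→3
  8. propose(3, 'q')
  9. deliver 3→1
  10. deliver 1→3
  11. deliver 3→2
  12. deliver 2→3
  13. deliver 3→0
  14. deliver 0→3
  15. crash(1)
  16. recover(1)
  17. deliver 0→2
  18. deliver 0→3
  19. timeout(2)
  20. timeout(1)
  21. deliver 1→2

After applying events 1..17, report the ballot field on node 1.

1. timeout(3):  <3:cand b7 ->
2. deliver 3→1:  <1:foll b7 ->
3. deliver 1→3:  nop
4. deliver 3→2:  <2:foll b7 ->
5. deliver 2→3:  <3:lead b7 ->
6. deliver 3→0:  <0:foll b7 ->
7. deliver 0→3:  nop
8. propose(3,'q'):  nop
9. deliver 3→1:  <1:foll b7 q>
10. deliver 1→3:  nop
11. deliver 3→2:  <2:foll b7 q>
12. deliver 2→3:  <3:lead b7 q>
13. deliver 3→0:  <0:foll b7 q>
14. deliver 0→3:  nop
15. crash(1):  <1:✗foll b7 q>
16. recover(1):  <1:foll b7 q>
17. deliver 0→2:  nop

7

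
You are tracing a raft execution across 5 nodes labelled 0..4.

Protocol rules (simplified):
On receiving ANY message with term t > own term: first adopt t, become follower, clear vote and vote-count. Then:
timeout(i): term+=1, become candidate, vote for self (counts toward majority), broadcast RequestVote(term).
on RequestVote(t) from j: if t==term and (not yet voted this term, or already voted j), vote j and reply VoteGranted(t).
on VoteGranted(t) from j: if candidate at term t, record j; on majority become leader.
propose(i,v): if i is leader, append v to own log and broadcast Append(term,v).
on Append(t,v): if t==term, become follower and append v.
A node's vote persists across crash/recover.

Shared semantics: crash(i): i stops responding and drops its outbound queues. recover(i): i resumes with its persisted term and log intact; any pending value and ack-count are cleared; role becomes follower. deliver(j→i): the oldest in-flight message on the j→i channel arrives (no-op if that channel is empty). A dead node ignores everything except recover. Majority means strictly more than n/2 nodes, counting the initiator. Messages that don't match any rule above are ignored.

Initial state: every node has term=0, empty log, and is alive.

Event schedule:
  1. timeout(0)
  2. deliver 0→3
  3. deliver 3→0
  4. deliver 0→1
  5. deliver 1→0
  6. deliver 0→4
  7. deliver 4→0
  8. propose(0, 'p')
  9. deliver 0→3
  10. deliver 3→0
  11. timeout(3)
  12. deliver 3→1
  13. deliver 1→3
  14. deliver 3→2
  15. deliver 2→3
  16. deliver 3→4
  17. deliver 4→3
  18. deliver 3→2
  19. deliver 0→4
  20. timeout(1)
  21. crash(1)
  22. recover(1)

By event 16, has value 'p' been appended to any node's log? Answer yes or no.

after 1 — timeout(0): n0:cand/t1/[-]
after 2 — deliver 0→3: n3:foll/t1/[-]
after 3 — deliver 3→0: ·
after 4 — deliver 0→1: n1:foll/t1/[-]
after 5 — deliver 1→0: n0:lead/t1/[-]
after 6 — deliver 0→4: n4:foll/t1/[-]
after 7 — deliver 4→0: ·
after 8 — propose(0,'p'): n0:lead/t1/[p]
after 9 — deliver 0→3: n3:foll/t1/[p]
after 10 — deliver 3→0: ·
after 11 — timeout(3): n3:cand/t2/[p]
after 12 — deliver 3→1: n1:foll/t2/[-]
after 13 — deliver 1→3: ·
after 14 — deliver 3→2: n2:foll/t2/[-]
after 15 — deliver 2→3: n3:lead/t2/[p]
after 16 — deliver 3→4: n4:foll/t2/[-]

yes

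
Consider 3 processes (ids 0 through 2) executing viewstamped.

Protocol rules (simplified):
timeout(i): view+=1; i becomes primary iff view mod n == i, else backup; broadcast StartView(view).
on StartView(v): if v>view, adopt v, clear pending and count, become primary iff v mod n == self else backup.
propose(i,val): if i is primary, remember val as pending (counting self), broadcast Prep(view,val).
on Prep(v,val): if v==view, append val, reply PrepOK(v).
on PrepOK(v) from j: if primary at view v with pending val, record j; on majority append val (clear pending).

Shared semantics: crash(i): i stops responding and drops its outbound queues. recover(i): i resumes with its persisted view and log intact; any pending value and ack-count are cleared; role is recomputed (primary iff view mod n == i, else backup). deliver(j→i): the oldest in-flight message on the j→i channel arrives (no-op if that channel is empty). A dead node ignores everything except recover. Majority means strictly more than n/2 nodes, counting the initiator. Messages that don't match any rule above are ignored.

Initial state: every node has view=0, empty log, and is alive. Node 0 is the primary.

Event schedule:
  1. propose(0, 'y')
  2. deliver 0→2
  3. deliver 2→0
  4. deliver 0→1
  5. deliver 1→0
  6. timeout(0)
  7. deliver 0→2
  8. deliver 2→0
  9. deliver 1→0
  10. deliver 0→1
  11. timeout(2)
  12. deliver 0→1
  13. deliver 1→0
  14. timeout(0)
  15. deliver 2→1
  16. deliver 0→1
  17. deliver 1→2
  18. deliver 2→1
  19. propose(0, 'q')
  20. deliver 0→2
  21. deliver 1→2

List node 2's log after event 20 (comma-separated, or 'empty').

y

e1 propose(0,'y'): ·
e2 deliver 0→2: 2[back,v=0,y]
e3 deliver 2→0: 0[prim,v=0,y]
e4 deliver 0→1: 1[back,v=0,y]
e5 deliver 1→0: ·
e6 timeout(0): 0[back,v=1,y]
e7 deliver 0→2: 2[back,v=1,y]
e8 deliver 2→0: ·
e9 deliver 1→0: ·
e10 deliver 0→1: 1[prim,v=1,y]
e11 timeout(2): 2[prim,v=2,y]
e12 deliver 0→1: ·
e13 deliver 1→0: ·
e14 timeout(0): 0[back,v=2,y]
e15 deliver 2→1: 1[back,v=2,y]
e16 deliver 0→1: ·
e17 deliver 1→2: ·
e18 deliver 2→1: ·
e19 propose(0,'q'): ·
e20 deliver 0→2: ·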